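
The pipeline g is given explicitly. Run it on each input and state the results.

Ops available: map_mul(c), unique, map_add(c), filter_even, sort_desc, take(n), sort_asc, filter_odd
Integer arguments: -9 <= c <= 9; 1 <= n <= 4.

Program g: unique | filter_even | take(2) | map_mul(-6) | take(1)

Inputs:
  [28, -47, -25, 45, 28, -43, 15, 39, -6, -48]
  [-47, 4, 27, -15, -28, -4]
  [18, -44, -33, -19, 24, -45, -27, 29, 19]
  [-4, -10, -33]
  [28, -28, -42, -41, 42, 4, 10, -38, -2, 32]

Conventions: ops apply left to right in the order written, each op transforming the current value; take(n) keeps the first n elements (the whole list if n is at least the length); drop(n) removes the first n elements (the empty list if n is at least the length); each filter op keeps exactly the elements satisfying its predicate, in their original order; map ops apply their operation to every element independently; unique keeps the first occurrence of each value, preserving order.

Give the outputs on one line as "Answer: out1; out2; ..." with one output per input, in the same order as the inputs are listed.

[-168]; [-24]; [-108]; [24]; [-168]

Execution, op by op:
  [28, -47, -25, 45, 28, -43, 15, 39, -6, -48] -> [28, -47, -25, 45, -43, 15, 39, -6, -48] -> [28, -6, -48] -> [28, -6] -> [-168, 36] -> [-168]
  [-47, 4, 27, -15, -28, -4] -> [-47, 4, 27, -15, -28, -4] -> [4, -28, -4] -> [4, -28] -> [-24, 168] -> [-24]
  [18, -44, -33, -19, 24, -45, -27, 29, 19] -> [18, -44, -33, -19, 24, -45, -27, 29, 19] -> [18, -44, 24] -> [18, -44] -> [-108, 264] -> [-108]
  [-4, -10, -33] -> [-4, -10, -33] -> [-4, -10] -> [-4, -10] -> [24, 60] -> [24]
  [28, -28, -42, -41, 42, 4, 10, -38, -2, 32] -> [28, -28, -42, -41, 42, 4, 10, -38, -2, 32] -> [28, -28, -42, 42, 4, 10, -38, -2, 32] -> [28, -28] -> [-168, 168] -> [-168]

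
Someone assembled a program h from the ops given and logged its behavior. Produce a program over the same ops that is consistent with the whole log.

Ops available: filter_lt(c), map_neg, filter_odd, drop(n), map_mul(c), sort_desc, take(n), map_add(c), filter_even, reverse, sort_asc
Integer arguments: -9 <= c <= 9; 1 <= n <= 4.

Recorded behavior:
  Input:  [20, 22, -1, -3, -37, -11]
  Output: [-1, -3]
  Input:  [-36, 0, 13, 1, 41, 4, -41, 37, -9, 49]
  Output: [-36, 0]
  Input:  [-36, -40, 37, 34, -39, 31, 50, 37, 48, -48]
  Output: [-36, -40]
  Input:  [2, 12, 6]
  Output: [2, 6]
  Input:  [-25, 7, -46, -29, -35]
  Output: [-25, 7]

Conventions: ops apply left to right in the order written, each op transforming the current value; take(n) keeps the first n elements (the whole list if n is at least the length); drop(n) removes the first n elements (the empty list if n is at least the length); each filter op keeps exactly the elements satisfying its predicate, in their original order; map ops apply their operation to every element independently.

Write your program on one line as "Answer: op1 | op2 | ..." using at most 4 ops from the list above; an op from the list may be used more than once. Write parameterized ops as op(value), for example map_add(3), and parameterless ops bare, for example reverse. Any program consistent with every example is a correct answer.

reverse | filter_lt(8) | reverse | take(2)

Check, running the answer program on each example:
  [20, 22, -1, -3, -37, -11] -> [-11, -37, -3, -1, 22, 20] -> [-11, -37, -3, -1] -> [-1, -3, -37, -11] -> [-1, -3]
  [-36, 0, 13, 1, 41, 4, -41, 37, -9, 49] -> [49, -9, 37, -41, 4, 41, 1, 13, 0, -36] -> [-9, -41, 4, 1, 0, -36] -> [-36, 0, 1, 4, -41, -9] -> [-36, 0]
  [-36, -40, 37, 34, -39, 31, 50, 37, 48, -48] -> [-48, 48, 37, 50, 31, -39, 34, 37, -40, -36] -> [-48, -39, -40, -36] -> [-36, -40, -39, -48] -> [-36, -40]
  [2, 12, 6] -> [6, 12, 2] -> [6, 2] -> [2, 6] -> [2, 6]
  [-25, 7, -46, -29, -35] -> [-35, -29, -46, 7, -25] -> [-35, -29, -46, 7, -25] -> [-25, 7, -46, -29, -35] -> [-25, 7]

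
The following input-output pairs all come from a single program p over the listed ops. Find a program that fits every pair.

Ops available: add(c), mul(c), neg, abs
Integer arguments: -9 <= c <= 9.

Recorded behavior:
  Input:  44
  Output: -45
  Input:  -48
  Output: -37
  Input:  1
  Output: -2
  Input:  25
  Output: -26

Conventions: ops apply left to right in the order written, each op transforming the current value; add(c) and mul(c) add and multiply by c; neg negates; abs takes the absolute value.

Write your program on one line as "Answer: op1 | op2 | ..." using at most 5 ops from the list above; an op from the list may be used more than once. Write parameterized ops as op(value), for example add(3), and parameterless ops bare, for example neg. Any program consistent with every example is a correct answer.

add(6) | abs | add(-5) | neg

Check, running the answer program on each example:
  44 -> 50 -> 50 -> 45 -> -45
  -48 -> -42 -> 42 -> 37 -> -37
  1 -> 7 -> 7 -> 2 -> -2
  25 -> 31 -> 31 -> 26 -> -26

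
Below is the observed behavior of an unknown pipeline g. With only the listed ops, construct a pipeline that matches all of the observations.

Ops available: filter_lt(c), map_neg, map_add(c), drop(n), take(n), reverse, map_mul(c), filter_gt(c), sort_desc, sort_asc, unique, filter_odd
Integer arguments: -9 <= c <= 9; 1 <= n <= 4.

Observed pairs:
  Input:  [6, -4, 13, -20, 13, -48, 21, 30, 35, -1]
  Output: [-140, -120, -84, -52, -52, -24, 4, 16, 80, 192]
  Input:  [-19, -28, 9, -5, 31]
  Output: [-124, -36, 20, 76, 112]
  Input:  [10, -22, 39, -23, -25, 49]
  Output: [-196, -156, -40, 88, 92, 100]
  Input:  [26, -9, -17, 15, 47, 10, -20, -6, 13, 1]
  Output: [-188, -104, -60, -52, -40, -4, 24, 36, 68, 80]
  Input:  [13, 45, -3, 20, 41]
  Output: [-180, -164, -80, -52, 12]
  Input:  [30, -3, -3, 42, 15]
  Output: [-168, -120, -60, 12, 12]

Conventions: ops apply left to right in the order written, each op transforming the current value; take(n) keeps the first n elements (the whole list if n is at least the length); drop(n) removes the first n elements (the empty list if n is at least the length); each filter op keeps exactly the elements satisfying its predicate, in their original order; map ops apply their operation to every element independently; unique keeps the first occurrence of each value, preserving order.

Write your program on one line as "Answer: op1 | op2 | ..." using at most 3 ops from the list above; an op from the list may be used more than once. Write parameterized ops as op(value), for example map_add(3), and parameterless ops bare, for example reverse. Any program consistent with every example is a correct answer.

sort_desc | map_mul(4) | map_neg

Check, running the answer program on each example:
  [6, -4, 13, -20, 13, -48, 21, 30, 35, -1] -> [35, 30, 21, 13, 13, 6, -1, -4, -20, -48] -> [140, 120, 84, 52, 52, 24, -4, -16, -80, -192] -> [-140, -120, -84, -52, -52, -24, 4, 16, 80, 192]
  [-19, -28, 9, -5, 31] -> [31, 9, -5, -19, -28] -> [124, 36, -20, -76, -112] -> [-124, -36, 20, 76, 112]
  [10, -22, 39, -23, -25, 49] -> [49, 39, 10, -22, -23, -25] -> [196, 156, 40, -88, -92, -100] -> [-196, -156, -40, 88, 92, 100]
  [26, -9, -17, 15, 47, 10, -20, -6, 13, 1] -> [47, 26, 15, 13, 10, 1, -6, -9, -17, -20] -> [188, 104, 60, 52, 40, 4, -24, -36, -68, -80] -> [-188, -104, -60, -52, -40, -4, 24, 36, 68, 80]
  [13, 45, -3, 20, 41] -> [45, 41, 20, 13, -3] -> [180, 164, 80, 52, -12] -> [-180, -164, -80, -52, 12]
  [30, -3, -3, 42, 15] -> [42, 30, 15, -3, -3] -> [168, 120, 60, -12, -12] -> [-168, -120, -60, 12, 12]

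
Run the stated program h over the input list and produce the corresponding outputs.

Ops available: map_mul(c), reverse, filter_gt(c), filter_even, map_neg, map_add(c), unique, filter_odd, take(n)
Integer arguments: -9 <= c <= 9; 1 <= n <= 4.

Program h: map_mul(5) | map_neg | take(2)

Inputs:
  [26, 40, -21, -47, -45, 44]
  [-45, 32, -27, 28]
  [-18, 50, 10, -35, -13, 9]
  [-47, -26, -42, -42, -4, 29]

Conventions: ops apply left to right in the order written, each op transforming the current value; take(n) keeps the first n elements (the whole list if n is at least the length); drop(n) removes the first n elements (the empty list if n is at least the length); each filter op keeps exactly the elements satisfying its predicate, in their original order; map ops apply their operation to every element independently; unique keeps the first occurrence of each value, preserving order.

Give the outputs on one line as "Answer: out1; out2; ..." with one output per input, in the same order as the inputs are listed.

[-130, -200]; [225, -160]; [90, -250]; [235, 130]

Execution, op by op:
  [26, 40, -21, -47, -45, 44] -> [130, 200, -105, -235, -225, 220] -> [-130, -200, 105, 235, 225, -220] -> [-130, -200]
  [-45, 32, -27, 28] -> [-225, 160, -135, 140] -> [225, -160, 135, -140] -> [225, -160]
  [-18, 50, 10, -35, -13, 9] -> [-90, 250, 50, -175, -65, 45] -> [90, -250, -50, 175, 65, -45] -> [90, -250]
  [-47, -26, -42, -42, -4, 29] -> [-235, -130, -210, -210, -20, 145] -> [235, 130, 210, 210, 20, -145] -> [235, 130]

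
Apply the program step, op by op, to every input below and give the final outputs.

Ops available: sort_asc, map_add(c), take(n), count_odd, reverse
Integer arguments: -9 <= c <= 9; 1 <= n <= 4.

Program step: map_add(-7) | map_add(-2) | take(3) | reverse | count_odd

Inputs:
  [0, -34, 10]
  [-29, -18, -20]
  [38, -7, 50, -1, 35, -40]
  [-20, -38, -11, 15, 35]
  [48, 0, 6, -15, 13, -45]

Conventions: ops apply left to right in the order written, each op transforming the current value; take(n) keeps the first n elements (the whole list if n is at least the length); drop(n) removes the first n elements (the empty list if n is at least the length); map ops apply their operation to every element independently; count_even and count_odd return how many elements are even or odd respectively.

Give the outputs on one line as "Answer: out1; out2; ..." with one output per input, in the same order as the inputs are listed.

Execution, op by op:
  [0, -34, 10] -> [-7, -41, 3] -> [-9, -43, 1] -> [-9, -43, 1] -> [1, -43, -9] -> 3
  [-29, -18, -20] -> [-36, -25, -27] -> [-38, -27, -29] -> [-38, -27, -29] -> [-29, -27, -38] -> 2
  [38, -7, 50, -1, 35, -40] -> [31, -14, 43, -8, 28, -47] -> [29, -16, 41, -10, 26, -49] -> [29, -16, 41] -> [41, -16, 29] -> 2
  [-20, -38, -11, 15, 35] -> [-27, -45, -18, 8, 28] -> [-29, -47, -20, 6, 26] -> [-29, -47, -20] -> [-20, -47, -29] -> 2
  [48, 0, 6, -15, 13, -45] -> [41, -7, -1, -22, 6, -52] -> [39, -9, -3, -24, 4, -54] -> [39, -9, -3] -> [-3, -9, 39] -> 3

3; 2; 2; 2; 3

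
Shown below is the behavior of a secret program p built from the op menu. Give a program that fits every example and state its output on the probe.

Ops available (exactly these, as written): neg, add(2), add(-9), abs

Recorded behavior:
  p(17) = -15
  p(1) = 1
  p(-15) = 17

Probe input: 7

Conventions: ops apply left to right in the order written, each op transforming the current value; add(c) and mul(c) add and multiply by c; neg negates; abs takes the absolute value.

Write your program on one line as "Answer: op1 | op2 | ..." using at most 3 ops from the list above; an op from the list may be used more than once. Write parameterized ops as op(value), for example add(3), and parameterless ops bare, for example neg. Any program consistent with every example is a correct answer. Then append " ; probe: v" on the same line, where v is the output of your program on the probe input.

neg | add(2) ; probe: -5

Check, running the answer program on each example:
  17 -> -17 -> -15
  1 -> -1 -> 1
  -15 -> 15 -> 17
  probe: 7 -> -7 -> -5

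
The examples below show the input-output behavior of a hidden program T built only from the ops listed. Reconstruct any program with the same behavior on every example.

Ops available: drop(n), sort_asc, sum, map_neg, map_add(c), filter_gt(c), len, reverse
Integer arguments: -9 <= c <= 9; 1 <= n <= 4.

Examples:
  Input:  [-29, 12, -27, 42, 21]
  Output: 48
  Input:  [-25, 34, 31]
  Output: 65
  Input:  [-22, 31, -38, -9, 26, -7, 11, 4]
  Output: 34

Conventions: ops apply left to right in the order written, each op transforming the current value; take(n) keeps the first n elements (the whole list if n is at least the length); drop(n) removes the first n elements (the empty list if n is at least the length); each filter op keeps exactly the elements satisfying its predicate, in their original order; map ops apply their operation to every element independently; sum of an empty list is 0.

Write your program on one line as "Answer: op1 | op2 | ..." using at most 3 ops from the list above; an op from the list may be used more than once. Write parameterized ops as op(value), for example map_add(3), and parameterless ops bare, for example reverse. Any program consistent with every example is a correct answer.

sort_asc | drop(1) | sum

Check, running the answer program on each example:
  [-29, 12, -27, 42, 21] -> [-29, -27, 12, 21, 42] -> [-27, 12, 21, 42] -> 48
  [-25, 34, 31] -> [-25, 31, 34] -> [31, 34] -> 65
  [-22, 31, -38, -9, 26, -7, 11, 4] -> [-38, -22, -9, -7, 4, 11, 26, 31] -> [-22, -9, -7, 4, 11, 26, 31] -> 34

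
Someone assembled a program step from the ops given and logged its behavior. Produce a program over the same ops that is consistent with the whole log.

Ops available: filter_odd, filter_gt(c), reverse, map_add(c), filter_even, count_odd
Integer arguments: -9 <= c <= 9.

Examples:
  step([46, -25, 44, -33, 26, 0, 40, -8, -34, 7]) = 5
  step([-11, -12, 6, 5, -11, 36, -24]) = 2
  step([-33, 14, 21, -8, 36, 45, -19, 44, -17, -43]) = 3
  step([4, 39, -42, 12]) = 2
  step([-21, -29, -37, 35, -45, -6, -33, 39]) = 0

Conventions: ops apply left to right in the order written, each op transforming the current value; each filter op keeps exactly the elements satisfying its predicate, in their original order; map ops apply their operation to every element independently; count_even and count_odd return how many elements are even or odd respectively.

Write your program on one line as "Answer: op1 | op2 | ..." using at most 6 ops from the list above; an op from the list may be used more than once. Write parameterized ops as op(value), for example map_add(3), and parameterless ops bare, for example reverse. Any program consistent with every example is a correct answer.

reverse | filter_gt(-2) | map_add(-3) | map_add(8) | count_odd

Check, running the answer program on each example:
  [46, -25, 44, -33, 26, 0, 40, -8, -34, 7] -> [7, -34, -8, 40, 0, 26, -33, 44, -25, 46] -> [7, 40, 0, 26, 44, 46] -> [4, 37, -3, 23, 41, 43] -> [12, 45, 5, 31, 49, 51] -> 5
  [-11, -12, 6, 5, -11, 36, -24] -> [-24, 36, -11, 5, 6, -12, -11] -> [36, 5, 6] -> [33, 2, 3] -> [41, 10, 11] -> 2
  [-33, 14, 21, -8, 36, 45, -19, 44, -17, -43] -> [-43, -17, 44, -19, 45, 36, -8, 21, 14, -33] -> [44, 45, 36, 21, 14] -> [41, 42, 33, 18, 11] -> [49, 50, 41, 26, 19] -> 3
  [4, 39, -42, 12] -> [12, -42, 39, 4] -> [12, 39, 4] -> [9, 36, 1] -> [17, 44, 9] -> 2
  [-21, -29, -37, 35, -45, -6, -33, 39] -> [39, -33, -6, -45, 35, -37, -29, -21] -> [39, 35] -> [36, 32] -> [44, 40] -> 0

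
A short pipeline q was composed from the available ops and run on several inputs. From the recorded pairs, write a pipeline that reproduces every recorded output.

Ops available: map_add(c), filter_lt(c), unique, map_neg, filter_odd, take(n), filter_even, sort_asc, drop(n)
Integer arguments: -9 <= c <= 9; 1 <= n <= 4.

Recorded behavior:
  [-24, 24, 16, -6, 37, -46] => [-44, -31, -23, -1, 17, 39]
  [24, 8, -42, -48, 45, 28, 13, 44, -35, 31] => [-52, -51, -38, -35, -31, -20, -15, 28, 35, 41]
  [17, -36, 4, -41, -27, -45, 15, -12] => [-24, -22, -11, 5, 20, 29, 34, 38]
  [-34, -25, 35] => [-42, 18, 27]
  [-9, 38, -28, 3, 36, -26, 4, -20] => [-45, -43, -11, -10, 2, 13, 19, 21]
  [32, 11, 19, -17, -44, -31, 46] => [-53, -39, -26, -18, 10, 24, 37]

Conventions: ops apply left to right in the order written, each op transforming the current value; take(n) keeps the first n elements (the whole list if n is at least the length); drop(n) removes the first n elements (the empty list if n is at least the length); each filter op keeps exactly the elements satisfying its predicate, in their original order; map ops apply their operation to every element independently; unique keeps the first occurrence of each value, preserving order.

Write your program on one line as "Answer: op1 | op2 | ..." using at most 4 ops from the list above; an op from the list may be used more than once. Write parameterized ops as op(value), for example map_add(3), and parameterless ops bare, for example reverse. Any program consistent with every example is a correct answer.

map_neg | sort_asc | map_add(-7)

Check, running the answer program on each example:
  [-24, 24, 16, -6, 37, -46] -> [24, -24, -16, 6, -37, 46] -> [-37, -24, -16, 6, 24, 46] -> [-44, -31, -23, -1, 17, 39]
  [24, 8, -42, -48, 45, 28, 13, 44, -35, 31] -> [-24, -8, 42, 48, -45, -28, -13, -44, 35, -31] -> [-45, -44, -31, -28, -24, -13, -8, 35, 42, 48] -> [-52, -51, -38, -35, -31, -20, -15, 28, 35, 41]
  [17, -36, 4, -41, -27, -45, 15, -12] -> [-17, 36, -4, 41, 27, 45, -15, 12] -> [-17, -15, -4, 12, 27, 36, 41, 45] -> [-24, -22, -11, 5, 20, 29, 34, 38]
  [-34, -25, 35] -> [34, 25, -35] -> [-35, 25, 34] -> [-42, 18, 27]
  [-9, 38, -28, 3, 36, -26, 4, -20] -> [9, -38, 28, -3, -36, 26, -4, 20] -> [-38, -36, -4, -3, 9, 20, 26, 28] -> [-45, -43, -11, -10, 2, 13, 19, 21]
  [32, 11, 19, -17, -44, -31, 46] -> [-32, -11, -19, 17, 44, 31, -46] -> [-46, -32, -19, -11, 17, 31, 44] -> [-53, -39, -26, -18, 10, 24, 37]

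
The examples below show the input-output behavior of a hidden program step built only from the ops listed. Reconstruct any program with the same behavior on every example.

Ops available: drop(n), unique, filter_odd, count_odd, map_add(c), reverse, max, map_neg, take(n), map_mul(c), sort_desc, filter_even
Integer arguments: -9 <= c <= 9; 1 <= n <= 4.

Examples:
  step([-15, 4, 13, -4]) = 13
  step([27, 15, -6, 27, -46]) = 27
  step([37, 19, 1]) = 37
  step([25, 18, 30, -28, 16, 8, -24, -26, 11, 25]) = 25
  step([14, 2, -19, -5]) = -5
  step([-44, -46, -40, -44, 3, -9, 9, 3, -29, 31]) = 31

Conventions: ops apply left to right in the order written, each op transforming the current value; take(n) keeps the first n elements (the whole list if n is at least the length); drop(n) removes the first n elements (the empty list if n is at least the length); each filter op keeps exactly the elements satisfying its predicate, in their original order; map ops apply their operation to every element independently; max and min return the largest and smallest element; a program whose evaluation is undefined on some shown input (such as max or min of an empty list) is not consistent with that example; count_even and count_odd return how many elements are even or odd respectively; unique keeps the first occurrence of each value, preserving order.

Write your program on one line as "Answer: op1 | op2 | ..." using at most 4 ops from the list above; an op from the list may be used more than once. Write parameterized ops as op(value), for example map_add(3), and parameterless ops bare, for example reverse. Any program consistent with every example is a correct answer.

filter_odd | reverse | max

Check, running the answer program on each example:
  [-15, 4, 13, -4] -> [-15, 13] -> [13, -15] -> 13
  [27, 15, -6, 27, -46] -> [27, 15, 27] -> [27, 15, 27] -> 27
  [37, 19, 1] -> [37, 19, 1] -> [1, 19, 37] -> 37
  [25, 18, 30, -28, 16, 8, -24, -26, 11, 25] -> [25, 11, 25] -> [25, 11, 25] -> 25
  [14, 2, -19, -5] -> [-19, -5] -> [-5, -19] -> -5
  [-44, -46, -40, -44, 3, -9, 9, 3, -29, 31] -> [3, -9, 9, 3, -29, 31] -> [31, -29, 3, 9, -9, 3] -> 31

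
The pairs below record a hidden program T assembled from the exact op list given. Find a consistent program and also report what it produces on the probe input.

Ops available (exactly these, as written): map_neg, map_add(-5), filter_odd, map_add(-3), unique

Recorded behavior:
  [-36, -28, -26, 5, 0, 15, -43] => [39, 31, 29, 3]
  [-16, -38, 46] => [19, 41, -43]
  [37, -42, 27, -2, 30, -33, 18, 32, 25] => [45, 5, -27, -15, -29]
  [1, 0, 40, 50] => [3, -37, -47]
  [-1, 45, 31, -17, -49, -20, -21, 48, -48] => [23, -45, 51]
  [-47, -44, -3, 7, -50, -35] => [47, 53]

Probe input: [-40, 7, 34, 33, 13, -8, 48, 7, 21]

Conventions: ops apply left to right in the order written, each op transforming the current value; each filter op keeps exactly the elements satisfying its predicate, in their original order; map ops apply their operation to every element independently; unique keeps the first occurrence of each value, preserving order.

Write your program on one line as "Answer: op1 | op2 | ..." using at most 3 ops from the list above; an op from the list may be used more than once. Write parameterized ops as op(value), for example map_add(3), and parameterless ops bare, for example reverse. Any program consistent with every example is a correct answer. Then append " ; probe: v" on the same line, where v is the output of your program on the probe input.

map_add(-3) | filter_odd | map_neg ; probe: [43, -31, 11, -45]

Check, running the answer program on each example:
  [-36, -28, -26, 5, 0, 15, -43] -> [-39, -31, -29, 2, -3, 12, -46] -> [-39, -31, -29, -3] -> [39, 31, 29, 3]
  [-16, -38, 46] -> [-19, -41, 43] -> [-19, -41, 43] -> [19, 41, -43]
  [37, -42, 27, -2, 30, -33, 18, 32, 25] -> [34, -45, 24, -5, 27, -36, 15, 29, 22] -> [-45, -5, 27, 15, 29] -> [45, 5, -27, -15, -29]
  [1, 0, 40, 50] -> [-2, -3, 37, 47] -> [-3, 37, 47] -> [3, -37, -47]
  [-1, 45, 31, -17, -49, -20, -21, 48, -48] -> [-4, 42, 28, -20, -52, -23, -24, 45, -51] -> [-23, 45, -51] -> [23, -45, 51]
  [-47, -44, -3, 7, -50, -35] -> [-50, -47, -6, 4, -53, -38] -> [-47, -53] -> [47, 53]
  probe: [-40, 7, 34, 33, 13, -8, 48, 7, 21] -> [-43, 4, 31, 30, 10, -11, 45, 4, 18] -> [-43, 31, -11, 45] -> [43, -31, 11, -45]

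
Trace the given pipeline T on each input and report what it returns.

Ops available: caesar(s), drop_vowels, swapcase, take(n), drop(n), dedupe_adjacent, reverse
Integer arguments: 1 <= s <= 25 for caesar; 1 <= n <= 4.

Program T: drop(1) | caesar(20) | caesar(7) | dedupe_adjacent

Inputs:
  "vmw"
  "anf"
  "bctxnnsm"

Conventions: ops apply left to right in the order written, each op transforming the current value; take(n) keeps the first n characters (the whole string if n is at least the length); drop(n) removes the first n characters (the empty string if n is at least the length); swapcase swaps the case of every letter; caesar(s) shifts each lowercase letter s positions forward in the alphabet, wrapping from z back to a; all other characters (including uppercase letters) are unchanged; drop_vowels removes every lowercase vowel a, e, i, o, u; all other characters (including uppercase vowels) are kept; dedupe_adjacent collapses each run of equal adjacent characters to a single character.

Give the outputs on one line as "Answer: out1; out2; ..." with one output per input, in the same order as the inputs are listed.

"nx"; "og"; "duyotn"

Execution, op by op:
  "vmw" -> "mw" -> "gq" -> "nx" -> "nx"
  "anf" -> "nf" -> "hz" -> "og" -> "og"
  "bctxnnsm" -> "ctxnnsm" -> "wnrhhmg" -> "duyootn" -> "duyotn"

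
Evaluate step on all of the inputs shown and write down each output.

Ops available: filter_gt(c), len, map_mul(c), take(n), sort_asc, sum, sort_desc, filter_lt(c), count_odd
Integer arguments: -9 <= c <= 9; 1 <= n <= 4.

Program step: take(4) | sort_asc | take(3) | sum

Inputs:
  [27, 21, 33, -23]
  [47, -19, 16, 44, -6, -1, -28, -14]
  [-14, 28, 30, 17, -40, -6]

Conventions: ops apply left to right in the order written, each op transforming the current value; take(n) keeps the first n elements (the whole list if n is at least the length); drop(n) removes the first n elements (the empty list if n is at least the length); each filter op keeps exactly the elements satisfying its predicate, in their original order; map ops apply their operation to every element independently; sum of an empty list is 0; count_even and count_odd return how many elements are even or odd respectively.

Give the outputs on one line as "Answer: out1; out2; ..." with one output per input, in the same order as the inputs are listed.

25; 41; 31

Execution, op by op:
  [27, 21, 33, -23] -> [27, 21, 33, -23] -> [-23, 21, 27, 33] -> [-23, 21, 27] -> 25
  [47, -19, 16, 44, -6, -1, -28, -14] -> [47, -19, 16, 44] -> [-19, 16, 44, 47] -> [-19, 16, 44] -> 41
  [-14, 28, 30, 17, -40, -6] -> [-14, 28, 30, 17] -> [-14, 17, 28, 30] -> [-14, 17, 28] -> 31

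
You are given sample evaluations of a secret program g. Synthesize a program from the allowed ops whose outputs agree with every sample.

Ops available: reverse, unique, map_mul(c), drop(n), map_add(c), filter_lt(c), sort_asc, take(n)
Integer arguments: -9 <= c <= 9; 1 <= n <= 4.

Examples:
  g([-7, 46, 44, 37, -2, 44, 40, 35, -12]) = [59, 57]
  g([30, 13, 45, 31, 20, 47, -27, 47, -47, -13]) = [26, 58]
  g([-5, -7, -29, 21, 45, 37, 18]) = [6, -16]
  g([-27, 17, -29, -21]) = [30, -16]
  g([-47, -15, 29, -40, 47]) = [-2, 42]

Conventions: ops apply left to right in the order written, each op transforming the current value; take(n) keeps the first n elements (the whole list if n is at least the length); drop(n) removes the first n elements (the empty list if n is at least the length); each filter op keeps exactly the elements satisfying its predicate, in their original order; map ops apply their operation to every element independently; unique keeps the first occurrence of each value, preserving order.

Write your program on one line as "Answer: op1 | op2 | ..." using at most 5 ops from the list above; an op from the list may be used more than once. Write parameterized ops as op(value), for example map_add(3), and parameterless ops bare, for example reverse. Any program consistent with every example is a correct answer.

map_add(6) | drop(1) | take(2) | map_add(7)

Check, running the answer program on each example:
  [-7, 46, 44, 37, -2, 44, 40, 35, -12] -> [-1, 52, 50, 43, 4, 50, 46, 41, -6] -> [52, 50, 43, 4, 50, 46, 41, -6] -> [52, 50] -> [59, 57]
  [30, 13, 45, 31, 20, 47, -27, 47, -47, -13] -> [36, 19, 51, 37, 26, 53, -21, 53, -41, -7] -> [19, 51, 37, 26, 53, -21, 53, -41, -7] -> [19, 51] -> [26, 58]
  [-5, -7, -29, 21, 45, 37, 18] -> [1, -1, -23, 27, 51, 43, 24] -> [-1, -23, 27, 51, 43, 24] -> [-1, -23] -> [6, -16]
  [-27, 17, -29, -21] -> [-21, 23, -23, -15] -> [23, -23, -15] -> [23, -23] -> [30, -16]
  [-47, -15, 29, -40, 47] -> [-41, -9, 35, -34, 53] -> [-9, 35, -34, 53] -> [-9, 35] -> [-2, 42]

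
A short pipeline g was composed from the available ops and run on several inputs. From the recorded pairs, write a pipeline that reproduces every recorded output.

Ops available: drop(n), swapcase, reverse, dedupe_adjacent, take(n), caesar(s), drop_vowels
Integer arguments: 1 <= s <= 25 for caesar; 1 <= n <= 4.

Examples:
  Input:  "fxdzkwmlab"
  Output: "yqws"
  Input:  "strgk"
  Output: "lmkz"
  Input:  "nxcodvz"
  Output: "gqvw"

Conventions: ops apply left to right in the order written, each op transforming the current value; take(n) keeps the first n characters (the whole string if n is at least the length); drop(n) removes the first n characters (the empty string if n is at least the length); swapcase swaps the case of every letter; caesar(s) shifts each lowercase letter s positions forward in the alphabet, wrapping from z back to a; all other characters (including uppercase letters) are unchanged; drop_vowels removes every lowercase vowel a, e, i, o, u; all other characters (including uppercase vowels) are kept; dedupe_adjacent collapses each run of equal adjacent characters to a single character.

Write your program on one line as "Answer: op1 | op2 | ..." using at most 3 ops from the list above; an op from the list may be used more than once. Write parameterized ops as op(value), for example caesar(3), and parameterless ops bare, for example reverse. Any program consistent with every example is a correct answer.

drop_vowels | caesar(19) | take(4)

Check, running the answer program on each example:
  "fxdzkwmlab" -> "fxdzkwmlb" -> "yqwsdpfeu" -> "yqws"
  "strgk" -> "strgk" -> "lmkzd" -> "lmkz"
  "nxcodvz" -> "nxcdvz" -> "gqvwos" -> "gqvw"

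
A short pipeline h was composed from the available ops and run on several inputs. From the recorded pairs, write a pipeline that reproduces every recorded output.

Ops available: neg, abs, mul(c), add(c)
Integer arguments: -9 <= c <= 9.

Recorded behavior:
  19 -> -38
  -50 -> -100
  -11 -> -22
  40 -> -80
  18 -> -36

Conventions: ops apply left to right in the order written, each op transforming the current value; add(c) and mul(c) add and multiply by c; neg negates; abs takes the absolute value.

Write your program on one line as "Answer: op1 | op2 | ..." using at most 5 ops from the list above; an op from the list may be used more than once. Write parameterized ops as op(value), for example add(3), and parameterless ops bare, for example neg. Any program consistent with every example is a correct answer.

abs | neg | mul(-2) | mul(-1)

Check, running the answer program on each example:
  19 -> 19 -> -19 -> 38 -> -38
  -50 -> 50 -> -50 -> 100 -> -100
  -11 -> 11 -> -11 -> 22 -> -22
  40 -> 40 -> -40 -> 80 -> -80
  18 -> 18 -> -18 -> 36 -> -36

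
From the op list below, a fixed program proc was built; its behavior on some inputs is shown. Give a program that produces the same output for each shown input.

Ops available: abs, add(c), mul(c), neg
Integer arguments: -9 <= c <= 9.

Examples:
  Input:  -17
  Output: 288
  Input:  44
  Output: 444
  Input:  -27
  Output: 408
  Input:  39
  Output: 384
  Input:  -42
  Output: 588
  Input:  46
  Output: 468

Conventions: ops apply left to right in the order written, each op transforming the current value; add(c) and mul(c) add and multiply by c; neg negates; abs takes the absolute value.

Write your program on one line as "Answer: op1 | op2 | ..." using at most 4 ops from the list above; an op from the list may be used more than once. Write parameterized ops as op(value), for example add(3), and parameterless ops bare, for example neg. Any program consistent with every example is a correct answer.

add(-7) | mul(3) | abs | mul(4)

Check, running the answer program on each example:
  -17 -> -24 -> -72 -> 72 -> 288
  44 -> 37 -> 111 -> 111 -> 444
  -27 -> -34 -> -102 -> 102 -> 408
  39 -> 32 -> 96 -> 96 -> 384
  -42 -> -49 -> -147 -> 147 -> 588
  46 -> 39 -> 117 -> 117 -> 468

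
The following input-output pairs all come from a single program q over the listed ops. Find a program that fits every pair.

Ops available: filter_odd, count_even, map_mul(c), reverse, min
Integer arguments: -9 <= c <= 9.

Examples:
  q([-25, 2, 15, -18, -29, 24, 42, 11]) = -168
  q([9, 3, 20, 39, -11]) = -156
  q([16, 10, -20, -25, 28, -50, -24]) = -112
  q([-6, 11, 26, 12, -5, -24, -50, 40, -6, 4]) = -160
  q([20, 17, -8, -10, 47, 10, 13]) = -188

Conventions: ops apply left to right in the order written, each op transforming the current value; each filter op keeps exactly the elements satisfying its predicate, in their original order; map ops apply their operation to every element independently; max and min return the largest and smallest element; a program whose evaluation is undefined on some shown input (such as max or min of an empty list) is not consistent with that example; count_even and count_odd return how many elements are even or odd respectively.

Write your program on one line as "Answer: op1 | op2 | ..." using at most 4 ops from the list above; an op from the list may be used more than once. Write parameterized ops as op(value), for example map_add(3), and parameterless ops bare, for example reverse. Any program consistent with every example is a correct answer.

reverse | map_mul(-4) | min

Check, running the answer program on each example:
  [-25, 2, 15, -18, -29, 24, 42, 11] -> [11, 42, 24, -29, -18, 15, 2, -25] -> [-44, -168, -96, 116, 72, -60, -8, 100] -> -168
  [9, 3, 20, 39, -11] -> [-11, 39, 20, 3, 9] -> [44, -156, -80, -12, -36] -> -156
  [16, 10, -20, -25, 28, -50, -24] -> [-24, -50, 28, -25, -20, 10, 16] -> [96, 200, -112, 100, 80, -40, -64] -> -112
  [-6, 11, 26, 12, -5, -24, -50, 40, -6, 4] -> [4, -6, 40, -50, -24, -5, 12, 26, 11, -6] -> [-16, 24, -160, 200, 96, 20, -48, -104, -44, 24] -> -160
  [20, 17, -8, -10, 47, 10, 13] -> [13, 10, 47, -10, -8, 17, 20] -> [-52, -40, -188, 40, 32, -68, -80] -> -188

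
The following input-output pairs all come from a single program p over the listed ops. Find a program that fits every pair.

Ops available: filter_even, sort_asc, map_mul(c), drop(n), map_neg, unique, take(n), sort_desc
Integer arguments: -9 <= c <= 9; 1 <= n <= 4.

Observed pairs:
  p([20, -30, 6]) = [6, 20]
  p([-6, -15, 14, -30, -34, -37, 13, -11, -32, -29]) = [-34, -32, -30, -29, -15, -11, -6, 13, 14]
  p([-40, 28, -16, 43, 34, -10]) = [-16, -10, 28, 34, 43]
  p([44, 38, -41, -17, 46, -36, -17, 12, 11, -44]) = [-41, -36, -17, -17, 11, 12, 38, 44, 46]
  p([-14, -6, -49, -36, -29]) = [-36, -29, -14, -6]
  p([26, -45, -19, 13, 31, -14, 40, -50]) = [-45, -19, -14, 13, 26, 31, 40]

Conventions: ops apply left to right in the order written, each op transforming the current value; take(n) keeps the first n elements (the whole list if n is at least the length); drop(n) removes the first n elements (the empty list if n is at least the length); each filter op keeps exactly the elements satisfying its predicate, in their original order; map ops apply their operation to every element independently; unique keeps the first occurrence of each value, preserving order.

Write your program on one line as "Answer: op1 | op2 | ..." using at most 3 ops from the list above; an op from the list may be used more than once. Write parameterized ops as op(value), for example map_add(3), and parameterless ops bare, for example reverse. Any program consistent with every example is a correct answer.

sort_asc | drop(1)

Check, running the answer program on each example:
  [20, -30, 6] -> [-30, 6, 20] -> [6, 20]
  [-6, -15, 14, -30, -34, -37, 13, -11, -32, -29] -> [-37, -34, -32, -30, -29, -15, -11, -6, 13, 14] -> [-34, -32, -30, -29, -15, -11, -6, 13, 14]
  [-40, 28, -16, 43, 34, -10] -> [-40, -16, -10, 28, 34, 43] -> [-16, -10, 28, 34, 43]
  [44, 38, -41, -17, 46, -36, -17, 12, 11, -44] -> [-44, -41, -36, -17, -17, 11, 12, 38, 44, 46] -> [-41, -36, -17, -17, 11, 12, 38, 44, 46]
  [-14, -6, -49, -36, -29] -> [-49, -36, -29, -14, -6] -> [-36, -29, -14, -6]
  [26, -45, -19, 13, 31, -14, 40, -50] -> [-50, -45, -19, -14, 13, 26, 31, 40] -> [-45, -19, -14, 13, 26, 31, 40]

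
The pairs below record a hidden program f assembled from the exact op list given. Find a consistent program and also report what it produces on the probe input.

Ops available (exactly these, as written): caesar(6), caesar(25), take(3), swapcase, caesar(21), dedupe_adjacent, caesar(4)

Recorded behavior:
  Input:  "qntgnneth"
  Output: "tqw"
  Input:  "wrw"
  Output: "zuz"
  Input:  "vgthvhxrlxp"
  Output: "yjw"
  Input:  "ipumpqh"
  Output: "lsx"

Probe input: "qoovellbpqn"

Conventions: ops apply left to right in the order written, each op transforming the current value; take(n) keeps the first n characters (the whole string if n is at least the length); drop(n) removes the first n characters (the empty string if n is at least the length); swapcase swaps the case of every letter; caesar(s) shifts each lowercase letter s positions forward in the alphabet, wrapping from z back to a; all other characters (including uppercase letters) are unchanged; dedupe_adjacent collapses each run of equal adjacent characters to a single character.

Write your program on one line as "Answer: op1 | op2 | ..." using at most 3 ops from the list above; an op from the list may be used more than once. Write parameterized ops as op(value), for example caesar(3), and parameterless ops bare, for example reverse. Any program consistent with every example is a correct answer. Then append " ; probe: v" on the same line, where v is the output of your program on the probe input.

caesar(4) | take(3) | caesar(25) ; probe: "trr"

Check, running the answer program on each example:
  "qntgnneth" -> "urxkrrixl" -> "urx" -> "tqw"
  "wrw" -> "ava" -> "ava" -> "zuz"
  "vgthvhxrlxp" -> "zkxlzlbvpbt" -> "zkx" -> "yjw"
  "ipumpqh" -> "mtyqtul" -> "mty" -> "lsx"
  probe: "qoovellbpqn" -> "usszippftur" -> "uss" -> "trr"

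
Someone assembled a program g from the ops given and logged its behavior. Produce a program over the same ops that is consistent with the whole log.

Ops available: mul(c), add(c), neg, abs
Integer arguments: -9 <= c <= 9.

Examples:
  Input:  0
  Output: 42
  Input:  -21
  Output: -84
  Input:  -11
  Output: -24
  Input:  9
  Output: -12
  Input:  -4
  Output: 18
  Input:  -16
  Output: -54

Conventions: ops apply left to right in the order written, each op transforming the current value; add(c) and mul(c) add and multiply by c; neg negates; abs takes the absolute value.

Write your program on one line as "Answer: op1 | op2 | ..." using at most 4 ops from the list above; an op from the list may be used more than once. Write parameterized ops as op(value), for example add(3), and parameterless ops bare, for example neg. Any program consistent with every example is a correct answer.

abs | add(-7) | mul(-6)

Check, running the answer program on each example:
  0 -> 0 -> -7 -> 42
  -21 -> 21 -> 14 -> -84
  -11 -> 11 -> 4 -> -24
  9 -> 9 -> 2 -> -12
  -4 -> 4 -> -3 -> 18
  -16 -> 16 -> 9 -> -54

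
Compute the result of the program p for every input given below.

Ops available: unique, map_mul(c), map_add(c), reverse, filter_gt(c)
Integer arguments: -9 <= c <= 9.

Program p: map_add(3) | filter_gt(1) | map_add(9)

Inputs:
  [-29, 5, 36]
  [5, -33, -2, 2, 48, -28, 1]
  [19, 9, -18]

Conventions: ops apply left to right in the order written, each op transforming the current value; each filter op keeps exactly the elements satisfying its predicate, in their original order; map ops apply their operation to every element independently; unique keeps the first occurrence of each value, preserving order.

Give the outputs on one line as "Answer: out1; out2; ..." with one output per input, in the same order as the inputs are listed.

Execution, op by op:
  [-29, 5, 36] -> [-26, 8, 39] -> [8, 39] -> [17, 48]
  [5, -33, -2, 2, 48, -28, 1] -> [8, -30, 1, 5, 51, -25, 4] -> [8, 5, 51, 4] -> [17, 14, 60, 13]
  [19, 9, -18] -> [22, 12, -15] -> [22, 12] -> [31, 21]

[17, 48]; [17, 14, 60, 13]; [31, 21]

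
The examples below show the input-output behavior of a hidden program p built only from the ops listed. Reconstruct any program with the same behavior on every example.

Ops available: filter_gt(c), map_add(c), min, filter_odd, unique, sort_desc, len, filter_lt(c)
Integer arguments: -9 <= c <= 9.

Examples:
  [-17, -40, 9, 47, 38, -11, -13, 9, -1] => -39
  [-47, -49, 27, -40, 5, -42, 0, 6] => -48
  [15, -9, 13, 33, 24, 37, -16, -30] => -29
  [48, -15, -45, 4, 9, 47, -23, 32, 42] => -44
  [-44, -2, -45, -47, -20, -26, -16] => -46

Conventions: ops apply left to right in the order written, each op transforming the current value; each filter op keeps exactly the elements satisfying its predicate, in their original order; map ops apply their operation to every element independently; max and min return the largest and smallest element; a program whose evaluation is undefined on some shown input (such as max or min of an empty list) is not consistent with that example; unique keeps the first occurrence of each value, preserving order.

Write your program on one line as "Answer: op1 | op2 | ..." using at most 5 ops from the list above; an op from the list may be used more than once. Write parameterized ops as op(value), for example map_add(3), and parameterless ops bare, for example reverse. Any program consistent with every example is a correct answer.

map_add(9) | sort_desc | map_add(-8) | min

Check, running the answer program on each example:
  [-17, -40, 9, 47, 38, -11, -13, 9, -1] -> [-8, -31, 18, 56, 47, -2, -4, 18, 8] -> [56, 47, 18, 18, 8, -2, -4, -8, -31] -> [48, 39, 10, 10, 0, -10, -12, -16, -39] -> -39
  [-47, -49, 27, -40, 5, -42, 0, 6] -> [-38, -40, 36, -31, 14, -33, 9, 15] -> [36, 15, 14, 9, -31, -33, -38, -40] -> [28, 7, 6, 1, -39, -41, -46, -48] -> -48
  [15, -9, 13, 33, 24, 37, -16, -30] -> [24, 0, 22, 42, 33, 46, -7, -21] -> [46, 42, 33, 24, 22, 0, -7, -21] -> [38, 34, 25, 16, 14, -8, -15, -29] -> -29
  [48, -15, -45, 4, 9, 47, -23, 32, 42] -> [57, -6, -36, 13, 18, 56, -14, 41, 51] -> [57, 56, 51, 41, 18, 13, -6, -14, -36] -> [49, 48, 43, 33, 10, 5, -14, -22, -44] -> -44
  [-44, -2, -45, -47, -20, -26, -16] -> [-35, 7, -36, -38, -11, -17, -7] -> [7, -7, -11, -17, -35, -36, -38] -> [-1, -15, -19, -25, -43, -44, -46] -> -46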